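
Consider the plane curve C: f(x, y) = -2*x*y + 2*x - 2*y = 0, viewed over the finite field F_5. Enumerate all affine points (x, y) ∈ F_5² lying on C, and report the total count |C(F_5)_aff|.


Affine F_5-points: {(0, 0), (1, 3), (2, 4), (3, 2)}; count = 4.

For each of the 25 pairs (x, y) ∈ F_5², evaluate f(x, y) mod 5. Record the zeros.
  x = 0: [0↦0, 1↦3, 2↦1, 3↦4, 4↦2]  zeros at y ∈ {0}
  x = 1: [0↦2, 1↦3, 2↦4, 3↦0, 4↦1]  zeros at y ∈ {3}
  x = 2: [0↦4, 1↦3, 2↦2, 3↦1, 4↦0]  zeros at y ∈ {4}
  x = 3: [0↦1, 1↦3, 2↦0, 3↦2, 4↦4]  zeros at y ∈ {2}
  x = 4: [0↦3, 1↦3, 2↦3, 3↦3, 4↦3]  zeros at y ∈ ∅
Collecting zeros: affine points = {(0, 0), (1, 3), (2, 4), (3, 2)}.
Total count |C(F_5)_aff| = 4.


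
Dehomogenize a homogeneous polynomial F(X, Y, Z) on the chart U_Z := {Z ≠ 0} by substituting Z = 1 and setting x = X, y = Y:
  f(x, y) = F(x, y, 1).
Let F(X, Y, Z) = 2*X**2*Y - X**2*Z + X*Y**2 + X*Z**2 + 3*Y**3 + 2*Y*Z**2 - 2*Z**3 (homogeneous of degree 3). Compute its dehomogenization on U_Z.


f(x, y) = 2*x**2*y - x**2 + x*y**2 + x + 3*y**3 + 2*y - 2

On U_Z we set Z = 1. Each monomial c·X^i·Y^j·Z^k in F becomes c·x^i·y^j·1^k = c·x^i·y^j.
Substituting Z = 1: F(X, Y, 1) = 2*x**2*y - x**2 + x*y**2 + x + 3*y**3 + 2*y - 2.
Note: deg(f) ≤ deg(F) = 3; strict inequality happens when F is divisible by Z (lost terms).


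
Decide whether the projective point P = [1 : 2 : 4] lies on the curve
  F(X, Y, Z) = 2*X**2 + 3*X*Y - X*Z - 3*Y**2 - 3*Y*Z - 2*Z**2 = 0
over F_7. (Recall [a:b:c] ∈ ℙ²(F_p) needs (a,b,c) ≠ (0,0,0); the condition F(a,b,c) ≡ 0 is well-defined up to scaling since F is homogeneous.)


F(1,2,4) ≡ 6 (mod 7); P is NOT on the curve.

Evaluate F(1, 2, 4) term-by-term (mod 7).
  2*X**2 ↦ 2·1·1·1 = 2
  3*X*Y ↦ 3·1·2·1 = 6
  -X*Z ↦ -1·1·1·4 = -4
  -3*Y**2 ↦ -3·1·4·1 = -12
  -3*Y*Z ↦ -3·1·2·4 = -24
  -2*Z**2 ↦ -2·1·1·16 = -32
Sum: F(1, 2, 4) = (2) + (6) + (-4) + (-12) + (-24) + (-32) = -64.
Reducing mod 7: -64 ≡ 6 (mod 7).
Since F(a, b, c) ≡ 6 ≠ 0 (mod 7), P does NOT lie on the curve.


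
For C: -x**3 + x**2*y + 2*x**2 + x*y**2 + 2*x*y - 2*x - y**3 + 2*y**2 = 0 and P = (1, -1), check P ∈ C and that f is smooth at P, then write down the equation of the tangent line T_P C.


Tangent line at P: -4*x - 6*y - 2 = 0.

Step 1: f(1, -1) = 0, so P lies on C.
Step 2: partial derivatives
  f_x(x, y) = -3*x**2 + 2*x*y + 4*x + y**2 + 2*y - 2, f_y(x, y) = x**2 + 2*x*y + 2*x - 3*y**2 + 4*y.
  f_x(P) = -4, f_y(P) = -6 (gradient nonzero, so P is smooth).
Step 3: tangent line at P: -4·(x − 1) + -6·(y − -1) = 0.
Expanding: -4*x - 6*y - 2 = 0.


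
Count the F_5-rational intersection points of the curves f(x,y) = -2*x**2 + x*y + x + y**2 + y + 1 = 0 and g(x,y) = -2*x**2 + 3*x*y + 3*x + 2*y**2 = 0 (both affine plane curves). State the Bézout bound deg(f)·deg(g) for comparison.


Common zeros: ∅; count = 0; Bézout bound = 4.

deg(f) = 2, deg(g) = 2, so Bézout bound = 4.
Scan x ∈ F_5. For each x, list the y ∈ F_5 with f(x, y) ≡ 0 and those with g(x, y) ≡ 0 (mod 5); the common zeros in that column are the intersection.
  x = 0: f ≡ 0 at y ∈ ∅; g ≡ 0 at y ∈ {0}; common: ∅.
  x = 1: f ≡ 0 at y ∈ {0, 3}; g ≡ 0 at y ∈ {2, 4}; common: ∅.
  x = 2: f ≡ 0 at y ∈ {0, 2}; g ≡ 0 at y ∈ ∅; common: ∅.
  x = 3: f ≡ 0 at y ∈ ∅; g ≡ 0 at y ∈ ∅; common: ∅.
  x = 4: f ≡ 0 at y ∈ ∅; g ≡ 0 at y ∈ {0, 4}; common: ∅.
Collecting: common zeros = ∅, so the count is 0.
Comparison with the Bézout bound: 0 ≤ 4 = deg(f)·deg(g), as expected for curves with no common component (the affine F_5-count falls short of the bound because intersections may lie at infinity, over extension fields, or carry multiplicity).


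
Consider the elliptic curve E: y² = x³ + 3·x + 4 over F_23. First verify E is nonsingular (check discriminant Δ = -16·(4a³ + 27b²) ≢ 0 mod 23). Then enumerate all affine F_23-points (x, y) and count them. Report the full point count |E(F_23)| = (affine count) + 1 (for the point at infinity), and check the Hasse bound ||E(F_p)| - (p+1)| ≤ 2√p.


Affine points = {(0, 2), (0, 21), (1, 10), (1, 13), (2, 8), (2, 15), (5, 11), (5, 12), (6, 10), (6, 13), (7, 0), (9, 1), (9, 22), (13, 3), (13, 20), (16, 10), (16, 13), (17, 0), (18, 5), (18, 18), (21, 6), (21, 17), (22, 0)}; affine count = 23; |E(F_23)| = 24.

Discriminant check: Δ ∝ 4a³ + 27b² = 4·3³ + 27·4² = 4·27 + 27·16 ≡ 11 (mod 23). Nonzero ⇒ E is nonsingular.
For each x ∈ F_23, compute rhs = x³ + 3·x + 4 mod 23, then count y ∈ F_23 with y² ≡ rhs.
  x = 0: rhs = 4, matching y values: 2, 21 (2 points).
  x = 1: rhs = 8, matching y values: 10, 13 (2 points).
  x = 2: rhs = 18, matching y values: 8, 15 (2 points).
  x = 3: rhs = 17, matching y values: none (0 points).
  x = 4: rhs = 11, matching y values: none (0 points).
  x = 5: rhs = 6, matching y values: 11, 12 (2 points).
  x = 6: rhs = 8, matching y values: 10, 13 (2 points).
  x = 7: rhs = 0, matching y values: 0 (1 points).
  x = 8: rhs = 11, matching y values: none (0 points).
  x = 9: rhs = 1, matching y values: 1, 22 (2 points).
  x = 10: rhs = 22, matching y values: none (0 points).
  x = 11: rhs = 11, matching y values: none (0 points).
  x = 12: rhs = 20, matching y values: none (0 points).
  x = 13: rhs = 9, matching y values: 3, 20 (2 points).
  x = 14: rhs = 7, matching y values: none (0 points).
  x = 15: rhs = 20, matching y values: none (0 points).
  x = 16: rhs = 8, matching y values: 10, 13 (2 points).
  x = 17: rhs = 0, matching y values: 0 (1 points).
  x = 18: rhs = 2, matching y values: 5, 18 (2 points).
  x = 19: rhs = 20, matching y values: none (0 points).
  x = 20: rhs = 14, matching y values: none (0 points).
  x = 21: rhs = 13, matching y values: 6, 17 (2 points).
  x = 22: rhs = 0, matching y values: 0 (1 points).
Total affine count: 23.
Full point count |E(F_23)| = 23 + 1 = 24.
Hasse bound: |24 − (23+1)| = |0| = 0 ≤ 2√23 ≈ 9.5917 ✓.


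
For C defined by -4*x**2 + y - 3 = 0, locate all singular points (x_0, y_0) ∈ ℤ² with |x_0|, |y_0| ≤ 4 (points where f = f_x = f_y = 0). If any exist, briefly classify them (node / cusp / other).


No singular points in the scanned grid; C is smooth there.

Compute partial derivatives:
  f_x = -8*x.
  f_y = 1.
f_y = 1 is a nonzero constant, so f_y never vanishes: no point (x, y) can satisfy f = f_x = f_y = 0. In particular no (x, y) ∈ {−4, ..., 4}² is singular; the curve is smooth.


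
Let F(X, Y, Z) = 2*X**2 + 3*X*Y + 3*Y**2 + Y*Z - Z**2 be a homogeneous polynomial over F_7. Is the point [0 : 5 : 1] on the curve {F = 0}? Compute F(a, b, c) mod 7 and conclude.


F(0,5,1) ≡ 2 (mod 7); P is NOT on the curve.

Evaluate F(0, 5, 1) term-by-term (mod 7).
  2*X**2 ↦ 2·0·1·1 = 0
  3*X*Y ↦ 3·0·5·1 = 0
  3*Y**2 ↦ 3·1·25·1 = 75
  Y*Z ↦ 1·1·5·1 = 5
  -Z**2 ↦ -1·1·1·1 = -1
Sum: F(0, 5, 1) = (0) + (0) + (75) + (5) + (-1) = 79.
Reducing mod 7: 79 ≡ 2 (mod 7).
Since F(a, b, c) ≡ 2 ≠ 0 (mod 7), P does NOT lie on the curve.


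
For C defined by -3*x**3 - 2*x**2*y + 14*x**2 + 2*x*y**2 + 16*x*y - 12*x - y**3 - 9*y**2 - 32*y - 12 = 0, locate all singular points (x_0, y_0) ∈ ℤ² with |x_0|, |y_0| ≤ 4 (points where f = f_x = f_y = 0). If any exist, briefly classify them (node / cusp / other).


Singular points: {(2, -2)}; classification: cusp.

Compute partial derivatives:
  f_x = -9*x**2 - 4*x*y + 28*x + 2*y**2 + 16*y - 12.
  f_y = -2*x**2 + 4*x*y + 16*x - 3*y**2 - 18*y - 32.
Scan x_0 ∈ {−4, ..., 4}. For each x_0, f_y(x_0, y) is a polynomial in y; find its integer roots y ∈ {−4, ..., 4}, then test f_x and f at those candidates.
  x = -4: f_y(-4, y) = -3*y**2 - 34*y - 128; no integer root y with |y| ≤ 4.
  x = -3: f_y(-3, y) = -3*y**2 - 30*y - 98; no integer root y with |y| ≤ 4.
  x = -2: f_y(-2, y) = -3*y**2 - 26*y - 72; no integer root y with |y| ≤ 4.
  x = -1: f_y(-1, y) = -3*y**2 - 22*y - 50; no integer root y with |y| ≤ 4.
  x = 0: f_y(0, y) = -3*y**2 - 18*y - 32; no integer root y with |y| ≤ 4.
  x = 1: f_y(1, y) = -3*y**2 - 14*y - 18; no integer root y with |y| ≤ 4.
  x = 2: f_y(2, y) = -3*y**2 - 10*y - 8; vanishes at y ∈ {-2}. (2, -2): f_x = 0, f = 0 — SINGULAR.
  x = 3: f_y(3, y) = -3*y**2 - 6*y - 2; no integer root y with |y| ≤ 4.
  x = 4: f_y(4, y) = -3*y**2 - 2*y; vanishes at y ∈ {0}. (4, 0): f_x = -44 ≠ 0.
Only singular point on the grid: (2, -2).
Classify: substitute x = 2 + u, y = -2 + v and expand: f = -3*u**3 - 2*u**2*v + 2*u*v**2 - v**3 + v**2.
No constant or linear terms (consistent with a singular point). Quadratic part: v**2. Cubic part: -3*u**3 - 2*u**2*v + 2*u*v**2 - v**3.
The quadratic part v**2 is a perfect square, so there is a single (double) tangent line v = 0, i.e. y = -2. Restricting the cubic part to that line (v = 0) leaves -3*u**3 ≠ 0, so f is not divisible by v and the branch is v² ≈ 3*u**3 to lowest order — this is a cusp.
Classification: cusp.


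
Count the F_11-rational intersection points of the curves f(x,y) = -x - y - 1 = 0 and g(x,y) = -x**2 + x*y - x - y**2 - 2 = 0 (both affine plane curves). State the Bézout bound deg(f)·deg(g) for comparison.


Common zeros: ∅; count = 0; Bézout bound = 2.

deg(f) = 1, deg(g) = 2, so Bézout bound = 2.
Scan x ∈ F_11. For each x, list the y ∈ F_11 with f(x, y) ≡ 0 and those with g(x, y) ≡ 0 (mod 11); the common zeros in that column are the intersection.
  x = 0: f ≡ 0 at y ∈ {10}; g ≡ 0 at y ∈ {3, 8}; common: ∅.
  x = 1: f ≡ 0 at y ∈ {9}; g ≡ 0 at y ∈ ∅; common: ∅.
  x = 2: f ≡ 0 at y ∈ {8}; g ≡ 0 at y ∈ {3, 10}; common: ∅.
  x = 3: f ≡ 0 at y ∈ {7}; g ≡ 0 at y ∈ ∅; common: ∅.
  x = 4: f ≡ 0 at y ∈ {6}; g ≡ 0 at y ∈ {0, 4}; common: ∅.
  x = 5: f ≡ 0 at y ∈ {5}; g ≡ 0 at y ∈ ∅; common: ∅.
  x = 6: f ≡ 0 at y ∈ {4}; g ≡ 0 at y ∈ {0, 6}; common: ∅.
  x = 7: f ≡ 0 at y ∈ {3}; g ≡ 0 at y ∈ {8, 10}; common: ∅.
  x = 8: f ≡ 0 at y ∈ {2}; g ≡ 0 at y ∈ ∅; common: ∅.
  x = 9: f ≡ 0 at y ∈ {1}; g ≡ 0 at y ∈ ∅; common: ∅.
  x = 10: f ≡ 0 at y ∈ {0}; g ≡ 0 at y ∈ {4, 6}; common: ∅.
Collecting: common zeros = ∅, so the count is 0.
Comparison with the Bézout bound: 0 ≤ 2 = deg(f)·deg(g), as expected for curves with no common component (the affine F_11-count falls short of the bound because intersections may lie at infinity, over extension fields, or carry multiplicity).


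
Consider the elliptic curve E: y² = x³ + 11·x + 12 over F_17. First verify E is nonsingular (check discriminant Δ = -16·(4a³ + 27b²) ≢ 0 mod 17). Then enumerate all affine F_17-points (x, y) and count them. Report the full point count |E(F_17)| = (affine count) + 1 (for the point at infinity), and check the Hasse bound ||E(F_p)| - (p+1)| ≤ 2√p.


Affine points = {(2, 5), (2, 12), (3, 2), (3, 15), (4, 1), (4, 16), (8, 0), (10, 0), (11, 6), (11, 11), (12, 6), (12, 11), (15, 4), (15, 13), (16, 0)}; affine count = 15; |E(F_17)| = 16.

Discriminant check: Δ ∝ 4a³ + 27b² = 4·11³ + 27·12² = 4·1331 + 27·144 ≡ 15 (mod 17). Nonzero ⇒ E is nonsingular.
For each x ∈ F_17, compute rhs = x³ + 11·x + 12 mod 17, then count y ∈ F_17 with y² ≡ rhs.
  x = 0: rhs = 12, matching y values: none (0 points).
  x = 1: rhs = 7, matching y values: none (0 points).
  x = 2: rhs = 8, matching y values: 5, 12 (2 points).
  x = 3: rhs = 4, matching y values: 2, 15 (2 points).
  x = 4: rhs = 1, matching y values: 1, 16 (2 points).
  x = 5: rhs = 5, matching y values: none (0 points).
  x = 6: rhs = 5, matching y values: none (0 points).
  x = 7: rhs = 7, matching y values: none (0 points).
  x = 8: rhs = 0, matching y values: 0 (1 points).
  x = 9: rhs = 7, matching y values: none (0 points).
  x = 10: rhs = 0, matching y values: 0 (1 points).
  x = 11: rhs = 2, matching y values: 6, 11 (2 points).
  x = 12: rhs = 2, matching y values: 6, 11 (2 points).
  x = 13: rhs = 6, matching y values: none (0 points).
  x = 14: rhs = 3, matching y values: none (0 points).
  x = 15: rhs = 16, matching y values: 4, 13 (2 points).
  x = 16: rhs = 0, matching y values: 0 (1 points).
Total affine count: 15.
Full point count |E(F_17)| = 15 + 1 = 16.
Hasse bound: |16 − (17+1)| = |-2| = 2 ≤ 2√17 ≈ 8.2462 ✓.


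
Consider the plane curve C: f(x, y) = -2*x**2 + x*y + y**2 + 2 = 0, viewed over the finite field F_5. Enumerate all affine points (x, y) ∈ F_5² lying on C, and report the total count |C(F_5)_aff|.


Affine F_5-points: {(1, 0), (1, 4), (4, 0), (4, 1)}; count = 4.

For each of the 25 pairs (x, y) ∈ F_5², evaluate f(x, y) mod 5. Record the zeros.
  x = 0: [0↦2, 1↦3, 2↦1, 3↦1, 4↦3]  zeros at y ∈ ∅
  x = 1: [0↦0, 1↦2, 2↦1, 3↦2, 4↦0]  zeros at y ∈ {0, 4}
  x = 2: [0↦4, 1↦2, 2↦2, 3↦4, 4↦3]  zeros at y ∈ ∅
  x = 3: [0↦4, 1↦3, 2↦4, 3↦2, 4↦2]  zeros at y ∈ ∅
  x = 4: [0↦0, 1↦0, 2↦2, 3↦1, 4↦2]  zeros at y ∈ {0, 1}
Collecting zeros: affine points = {(1, 0), (1, 4), (4, 0), (4, 1)}.
Total count |C(F_5)_aff| = 4.


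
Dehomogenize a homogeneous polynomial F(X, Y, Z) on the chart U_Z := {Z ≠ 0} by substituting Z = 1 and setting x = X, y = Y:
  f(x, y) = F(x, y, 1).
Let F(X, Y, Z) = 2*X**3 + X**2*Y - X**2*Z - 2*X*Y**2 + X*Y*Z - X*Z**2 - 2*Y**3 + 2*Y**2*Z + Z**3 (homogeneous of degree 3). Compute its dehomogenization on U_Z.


f(x, y) = 2*x**3 + x**2*y - x**2 - 2*x*y**2 + x*y - x - 2*y**3 + 2*y**2 + 1

On U_Z we set Z = 1. Each monomial c·X^i·Y^j·Z^k in F becomes c·x^i·y^j·1^k = c·x^i·y^j.
Substituting Z = 1: F(X, Y, 1) = 2*x**3 + x**2*y - x**2 - 2*x*y**2 + x*y - x - 2*y**3 + 2*y**2 + 1.
Note: deg(f) ≤ deg(F) = 3; strict inequality happens when F is divisible by Z (lost terms).


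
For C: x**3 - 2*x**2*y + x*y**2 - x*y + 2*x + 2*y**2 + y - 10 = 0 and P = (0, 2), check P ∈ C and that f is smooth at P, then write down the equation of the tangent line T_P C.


Tangent line at P: 4*x + 9*y - 18 = 0.

Step 1: f(0, 2) = 0, so P lies on C.
Step 2: partial derivatives
  f_x(x, y) = 3*x**2 - 4*x*y + y**2 - y + 2, f_y(x, y) = -2*x**2 + 2*x*y - x + 4*y + 1.
  f_x(P) = 4, f_y(P) = 9 (gradient nonzero, so P is smooth).
Step 3: tangent line at P: 4·(x − 0) + 9·(y − 2) = 0.
Expanding: 4*x + 9*y - 18 = 0.


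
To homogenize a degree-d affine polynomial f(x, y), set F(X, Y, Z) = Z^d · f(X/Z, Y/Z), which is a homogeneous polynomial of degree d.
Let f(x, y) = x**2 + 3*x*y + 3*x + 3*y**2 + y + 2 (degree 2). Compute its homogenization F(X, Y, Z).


F(X, Y, Z) = X**2 + 3*X*Y + 3*X*Z + 3*Y**2 + Y*Z + 2*Z**2

deg(f) = 2.
Substitute x = X/Z, y = Y/Z into f, then multiply by Z^2.
  monomial 1·x^2·y^0 ↦ 1·X^2·Y^0·Z^0.
  monomial 3·x^1·y^1 ↦ 3·X^1·Y^1·Z^0.
  monomial 3·x^1·y^0 ↦ 3·X^1·Y^0·Z^1.
  monomial 3·x^0·y^2 ↦ 3·X^0·Y^2·Z^0.
  monomial 1·x^0·y^1 ↦ 1·X^0·Y^1·Z^1.
  monomial 2·x^0·y^0 ↦ 2·X^0·Y^0·Z^2.
Collecting: F(X, Y, Z) = X**2 + 3*X*Y + 3*X*Z + 3*Y**2 + Y*Z + 2*Z**2.


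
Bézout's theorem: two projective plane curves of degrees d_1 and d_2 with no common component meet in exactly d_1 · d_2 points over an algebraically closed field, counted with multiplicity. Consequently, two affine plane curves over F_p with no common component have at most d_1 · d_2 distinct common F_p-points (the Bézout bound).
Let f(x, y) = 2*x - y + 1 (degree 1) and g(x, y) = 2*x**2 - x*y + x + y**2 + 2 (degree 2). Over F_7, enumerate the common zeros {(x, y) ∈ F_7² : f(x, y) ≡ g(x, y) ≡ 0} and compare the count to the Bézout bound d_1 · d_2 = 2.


Common zeros: ∅; count = 0; Bézout bound = 2.

deg(f) = 1, deg(g) = 2, so Bézout bound = 2.
Scan x ∈ F_7. For each x, list the y ∈ F_7 with f(x, y) ≡ 0 and those with g(x, y) ≡ 0 (mod 7); the common zeros in that column are the intersection.
  x = 0: f ≡ 0 at y ∈ {1}; g ≡ 0 at y ∈ ∅; common: ∅.
  x = 1: f ≡ 0 at y ∈ {3}; g ≡ 0 at y ∈ {2, 6}; common: ∅.
  x = 2: f ≡ 0 at y ∈ {5}; g ≡ 0 at y ∈ ∅; common: ∅.
  x = 3: f ≡ 0 at y ∈ {0}; g ≡ 0 at y ∈ {1, 2}; common: ∅.
  x = 4: f ≡ 0 at y ∈ {2}; g ≡ 0 at y ∈ {1, 3}; common: ∅.
  x = 5: f ≡ 0 at y ∈ {4}; g ≡ 0 at y ∈ {6}; common: ∅.
  x = 6: f ≡ 0 at y ∈ {6}; g ≡ 0 at y ∈ ∅; common: ∅.
Collecting: common zeros = ∅, so the count is 0.
Comparison with the Bézout bound: 0 ≤ 2 = deg(f)·deg(g), as expected for curves with no common component (the affine F_7-count falls short of the bound because intersections may lie at infinity, over extension fields, or carry multiplicity).


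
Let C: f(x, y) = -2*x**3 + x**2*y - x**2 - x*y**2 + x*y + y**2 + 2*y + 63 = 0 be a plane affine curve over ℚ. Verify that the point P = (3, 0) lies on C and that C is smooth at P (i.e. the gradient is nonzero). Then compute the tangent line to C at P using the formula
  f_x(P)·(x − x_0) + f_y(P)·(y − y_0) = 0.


Tangent line at P: -60*x + 14*y + 180 = 0.

Step 1: f(3, 0) = 0, so P lies on C.
Step 2: partial derivatives
  f_x(x, y) = -6*x**2 + 2*x*y - 2*x - y**2 + y, f_y(x, y) = x**2 - 2*x*y + x + 2*y + 2.
  f_x(P) = -60, f_y(P) = 14 (gradient nonzero, so P is smooth).
Step 3: tangent line at P: -60·(x − 3) + 14·(y − 0) = 0.
Expanding: -60*x + 14*y + 180 = 0.


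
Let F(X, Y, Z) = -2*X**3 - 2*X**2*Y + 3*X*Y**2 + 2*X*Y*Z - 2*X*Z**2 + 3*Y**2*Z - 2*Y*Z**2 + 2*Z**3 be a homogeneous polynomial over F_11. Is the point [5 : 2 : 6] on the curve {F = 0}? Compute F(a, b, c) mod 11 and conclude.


F(5,2,6) ≡ 6 (mod 11); P is NOT on the curve.

Evaluate F(5, 2, 6) term-by-term (mod 11).
  -2*X**3 ↦ -2·125·1·1 = -250
  -2*X**2*Y ↦ -2·25·2·1 = -100
  3*X*Y**2 ↦ 3·5·4·1 = 60
  2*X*Y*Z ↦ 2·5·2·6 = 120
  -2*X*Z**2 ↦ -2·5·1·36 = -360
  3*Y**2*Z ↦ 3·1·4·6 = 72
  -2*Y*Z**2 ↦ -2·1·2·36 = -144
  2*Z**3 ↦ 2·1·1·216 = 432
Sum: F(5, 2, 6) = (-250) + (-100) + (60) + (120) + (-360) + (72) + (-144) + (432) = -170.
Reducing mod 11: -170 ≡ 6 (mod 11).
Since F(a, b, c) ≡ 6 ≠ 0 (mod 11), P does NOT lie on the curve.


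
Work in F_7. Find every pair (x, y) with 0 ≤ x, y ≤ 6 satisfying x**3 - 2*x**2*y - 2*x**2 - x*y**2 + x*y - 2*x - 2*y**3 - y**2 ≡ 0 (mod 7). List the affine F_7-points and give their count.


Affine F_7-points: {(0, 0), (0, 3), (1, 5), (4, 6), (5, 5), (6, 5)}; count = 6.

For each of the 49 pairs (x, y) ∈ F_7², evaluate f(x, y) mod 7. Record the zeros.
  x = 0: [0↦0, 1↦4, 2↦1, 3↦0, 4↦3, 5↦5, 6↦1]  zeros at y ∈ {0, 3}
  x = 1: [0↦4, 1↦6, 2↦6, 3↦6, 4↦1, 5↦0, 6↦5]  zeros at y ∈ {5}
  x = 2: [0↦3, 1↦6, 2↦5, 3↦2, 4↦6, 5↦5, 6↦1]  zeros at y ∈ ∅
  x = 3: [0↦3, 1↦3, 2↦4, 3↦1, 4↦3, 5↦5, 6↦2]  zeros at y ∈ ∅
  x = 4: [0↦3, 1↦3, 2↦2, 3↦2, 4↦5, 5↦6, 6↦0]  zeros at y ∈ {6}
  x = 5: [0↦2, 1↦5, 2↦5, 3↦4, 4↦4, 5↦0, 6↦1]  zeros at y ∈ {5}
  x = 6: [0↦6, 1↦1, 2↦5, 3↦6, 4↦6, 5↦0, 6↦4]  zeros at y ∈ {5}
Collecting zeros: affine points = {(0, 0), (0, 3), (1, 5), (4, 6), (5, 5), (6, 5)}.
Total count |C(F_7)_aff| = 6.


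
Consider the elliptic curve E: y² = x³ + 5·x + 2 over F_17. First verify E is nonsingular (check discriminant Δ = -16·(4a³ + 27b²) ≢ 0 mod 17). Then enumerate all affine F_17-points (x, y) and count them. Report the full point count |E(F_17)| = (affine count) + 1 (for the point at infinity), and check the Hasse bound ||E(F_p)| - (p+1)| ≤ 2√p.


Affine points = {(0, 6), (0, 11), (1, 5), (1, 12), (4, 1), (4, 16), (5, 4), (5, 13), (10, 7), (10, 10), (15, 1), (15, 16), (16, 8), (16, 9)}; affine count = 14; |E(F_17)| = 15.

Discriminant check: Δ ∝ 4a³ + 27b² = 4·5³ + 27·2² = 4·125 + 27·4 ≡ 13 (mod 17). Nonzero ⇒ E is nonsingular.
For each x ∈ F_17, compute rhs = x³ + 5·x + 2 mod 17, then count y ∈ F_17 with y² ≡ rhs.
  x = 0: rhs = 2, matching y values: 6, 11 (2 points).
  x = 1: rhs = 8, matching y values: 5, 12 (2 points).
  x = 2: rhs = 3, matching y values: none (0 points).
  x = 3: rhs = 10, matching y values: none (0 points).
  x = 4: rhs = 1, matching y values: 1, 16 (2 points).
  x = 5: rhs = 16, matching y values: 4, 13 (2 points).
  x = 6: rhs = 10, matching y values: none (0 points).
  x = 7: rhs = 6, matching y values: none (0 points).
  x = 8: rhs = 10, matching y values: none (0 points).
  x = 9: rhs = 11, matching y values: none (0 points).
  x = 10: rhs = 15, matching y values: 7, 10 (2 points).
  x = 11: rhs = 11, matching y values: none (0 points).
  x = 12: rhs = 5, matching y values: none (0 points).
  x = 13: rhs = 3, matching y values: none (0 points).
  x = 14: rhs = 11, matching y values: none (0 points).
  x = 15: rhs = 1, matching y values: 1, 16 (2 points).
  x = 16: rhs = 13, matching y values: 8, 9 (2 points).
Total affine count: 14.
Full point count |E(F_17)| = 14 + 1 = 15.
Hasse bound: |15 − (17+1)| = |-3| = 3 ≤ 2√17 ≈ 8.2462 ✓.


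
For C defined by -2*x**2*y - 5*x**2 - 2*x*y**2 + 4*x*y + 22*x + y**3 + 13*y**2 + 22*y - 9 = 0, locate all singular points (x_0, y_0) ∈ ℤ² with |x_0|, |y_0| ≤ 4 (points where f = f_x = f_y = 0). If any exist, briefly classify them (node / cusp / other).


Singular points: {(3, -2)}; classification: node.

Compute partial derivatives:
  f_x = -4*x*y - 10*x - 2*y**2 + 4*y + 22.
  f_y = -2*x**2 - 4*x*y + 4*x + 3*y**2 + 26*y + 22.
Scan x_0 ∈ {−4, ..., 4}. For each x_0, f_y(x_0, y) is a polynomial in y; find its integer roots y ∈ {−4, ..., 4}, then test f_x and f at those candidates.
  x = -4: f_y(-4, y) = 3*y**2 + 42*y - 26; no integer root y with |y| ≤ 4.
  x = -3: f_y(-3, y) = 3*y**2 + 38*y - 8; no integer root y with |y| ≤ 4.
  x = -2: f_y(-2, y) = 3*y**2 + 34*y + 6; no integer root y with |y| ≤ 4.
  x = -1: f_y(-1, y) = 3*y**2 + 30*y + 16; no integer root y with |y| ≤ 4.
  x = 0: f_y(0, y) = 3*y**2 + 26*y + 22; no integer root y with |y| ≤ 4.
  x = 1: f_y(1, y) = 3*y**2 + 22*y + 24; no integer root y with |y| ≤ 4.
  x = 2: f_y(2, y) = 3*y**2 + 18*y + 22; no integer root y with |y| ≤ 4.
  x = 3: f_y(3, y) = 3*y**2 + 14*y + 16; vanishes at y ∈ {-2}. (3, -2): f_x = 0, f = 0 — SINGULAR.
  x = 4: f_y(4, y) = 3*y**2 + 10*y + 6; no integer root y with |y| ≤ 4.
Only singular point on the grid: (3, -2).
Classify: substitute x = 3 + u, y = -2 + v and expand: f = -2*u**2*v - u**2 - 2*u*v**2 + v**3 + v**2.
No constant or linear terms (consistent with a singular point). Quadratic part: -u**2 + v**2. Cubic part: -2*u**2*v - 2*u*v**2 + v**3.
The quadratic part v**2 - u**2 = (v − u)(v + u) splits into two distinct linear factors, so there are two distinct tangent lines y − -2 = ±(x − 3) — this is a node (ordinary double point).
Classification: node.


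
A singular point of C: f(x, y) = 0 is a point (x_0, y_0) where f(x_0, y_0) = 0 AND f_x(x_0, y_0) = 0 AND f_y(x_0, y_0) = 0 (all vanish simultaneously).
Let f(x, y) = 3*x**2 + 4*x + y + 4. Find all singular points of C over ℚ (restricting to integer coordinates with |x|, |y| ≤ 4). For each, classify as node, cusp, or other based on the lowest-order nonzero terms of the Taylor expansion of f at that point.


No singular points in the scanned grid; C is smooth there.

Compute partial derivatives:
  f_x = 6*x + 4.
  f_y = 1.
f_y = 1 is a nonzero constant, so f_y never vanishes: no point (x, y) can satisfy f = f_x = f_y = 0. In particular no (x, y) ∈ {−4, ..., 4}² is singular; the curve is smooth.


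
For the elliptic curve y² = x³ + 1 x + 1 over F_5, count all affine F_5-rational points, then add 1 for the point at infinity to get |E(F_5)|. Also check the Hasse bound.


Affine points = {(0, 1), (0, 4), (2, 1), (2, 4), (3, 1), (3, 4), (4, 2), (4, 3)}; affine count = 8; |E(F_5)| = 9.

Discriminant check: Δ ∝ 4a³ + 27b² = 4·1³ + 27·1² = 4·1 + 27·1 ≡ 1 (mod 5). Nonzero ⇒ E is nonsingular.
For each x ∈ F_5, compute rhs = x³ + 1·x + 1 mod 5, then count y ∈ F_5 with y² ≡ rhs.
  x = 0: rhs = 1, matching y values: 1, 4 (2 points).
  x = 1: rhs = 3, matching y values: none (0 points).
  x = 2: rhs = 1, matching y values: 1, 4 (2 points).
  x = 3: rhs = 1, matching y values: 1, 4 (2 points).
  x = 4: rhs = 4, matching y values: 2, 3 (2 points).
Total affine count: 8.
Full point count |E(F_5)| = 8 + 1 = 9.
Hasse bound: |9 − (5+1)| = |3| = 3 ≤ 2√5 ≈ 4.4721 ✓.


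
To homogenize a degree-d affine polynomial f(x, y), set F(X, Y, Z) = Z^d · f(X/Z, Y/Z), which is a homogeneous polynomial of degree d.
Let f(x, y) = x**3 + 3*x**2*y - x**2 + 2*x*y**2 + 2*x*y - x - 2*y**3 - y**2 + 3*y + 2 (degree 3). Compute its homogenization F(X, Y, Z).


F(X, Y, Z) = X**3 + 3*X**2*Y - X**2*Z + 2*X*Y**2 + 2*X*Y*Z - X*Z**2 - 2*Y**3 - Y**2*Z + 3*Y*Z**2 + 2*Z**3

deg(f) = 3.
Substitute x = X/Z, y = Y/Z into f, then multiply by Z^3.
  monomial 1·x^3·y^0 ↦ 1·X^3·Y^0·Z^0.
  monomial 3·x^2·y^1 ↦ 3·X^2·Y^1·Z^0.
  monomial -1·x^2·y^0 ↦ -1·X^2·Y^0·Z^1.
  monomial 2·x^1·y^2 ↦ 2·X^1·Y^2·Z^0.
  monomial 2·x^1·y^1 ↦ 2·X^1·Y^1·Z^1.
  monomial -1·x^1·y^0 ↦ -1·X^1·Y^0·Z^2.
  monomial -2·x^0·y^3 ↦ -2·X^0·Y^3·Z^0.
  monomial -1·x^0·y^2 ↦ -1·X^0·Y^2·Z^1.
  monomial 3·x^0·y^1 ↦ 3·X^0·Y^1·Z^2.
  monomial 2·x^0·y^0 ↦ 2·X^0·Y^0·Z^3.
Collecting: F(X, Y, Z) = X**3 + 3*X**2*Y - X**2*Z + 2*X*Y**2 + 2*X*Y*Z - X*Z**2 - 2*Y**3 - Y**2*Z + 3*Y*Z**2 + 2*Z**3.


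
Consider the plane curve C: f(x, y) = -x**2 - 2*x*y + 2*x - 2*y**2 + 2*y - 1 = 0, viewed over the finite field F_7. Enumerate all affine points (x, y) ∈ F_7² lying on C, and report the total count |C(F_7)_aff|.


Affine F_7-points: {(1, 0)}; count = 1.

For each of the 49 pairs (x, y) ∈ F_7², evaluate f(x, y) mod 7. Record the zeros.
  x = 0: [0↦6, 1↦6, 2↦2, 3↦1, 4↦3, 5↦1, 6↦2]  zeros at y ∈ ∅
  x = 1: [0↦0, 1↦5, 2↦6, 3↦3, 4↦3, 5↦6, 6↦5]  zeros at y ∈ {0}
  x = 2: [0↦6, 1↦2, 2↦1, 3↦3, 4↦1, 5↦2, 6↦6]  zeros at y ∈ ∅
  x = 3: [0↦3, 1↦4, 2↦1, 3↦1, 4↦4, 5↦3, 6↦5]  zeros at y ∈ ∅
  x = 4: [0↦5, 1↦4, 2↦6, 3↦4, 4↦5, 5↦2, 6↦2]  zeros at y ∈ ∅
  x = 5: [0↦5, 1↦2, 2↦2, 3↦5, 4↦4, 5↦6, 6↦4]  zeros at y ∈ ∅
  x = 6: [0↦3, 1↦5, 2↦3, 3↦4, 4↦1, 5↦1, 6↦4]  zeros at y ∈ ∅
Collecting zeros: affine points = {(1, 0)}.
Total count |C(F_7)_aff| = 1.


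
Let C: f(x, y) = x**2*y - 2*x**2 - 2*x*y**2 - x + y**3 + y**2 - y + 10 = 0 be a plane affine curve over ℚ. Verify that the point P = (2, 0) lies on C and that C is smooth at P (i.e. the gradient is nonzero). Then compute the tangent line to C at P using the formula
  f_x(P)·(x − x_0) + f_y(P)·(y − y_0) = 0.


Tangent line at P: -9*x + 3*y + 18 = 0.

Step 1: f(2, 0) = 0, so P lies on C.
Step 2: partial derivatives
  f_x(x, y) = 2*x*y - 4*x - 2*y**2 - 1, f_y(x, y) = x**2 - 4*x*y + 3*y**2 + 2*y - 1.
  f_x(P) = -9, f_y(P) = 3 (gradient nonzero, so P is smooth).
Step 3: tangent line at P: -9·(x − 2) + 3·(y − 0) = 0.
Expanding: -9*x + 3*y + 18 = 0.


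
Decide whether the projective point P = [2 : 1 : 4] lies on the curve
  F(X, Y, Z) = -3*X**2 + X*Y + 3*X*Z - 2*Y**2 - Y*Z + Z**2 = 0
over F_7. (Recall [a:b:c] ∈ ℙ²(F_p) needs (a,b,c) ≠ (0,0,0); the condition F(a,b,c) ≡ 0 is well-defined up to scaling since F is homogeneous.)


F(2,1,4) ≡ 3 (mod 7); P is NOT on the curve.

Evaluate F(2, 1, 4) term-by-term (mod 7).
  -3*X**2 ↦ -3·4·1·1 = -12
  X*Y ↦ 1·2·1·1 = 2
  3*X*Z ↦ 3·2·1·4 = 24
  -2*Y**2 ↦ -2·1·1·1 = -2
  -Y*Z ↦ -1·1·1·4 = -4
  Z**2 ↦ 1·1·1·16 = 16
Sum: F(2, 1, 4) = (-12) + (2) + (24) + (-2) + (-4) + (16) = 24.
Reducing mod 7: 24 ≡ 3 (mod 7).
Since F(a, b, c) ≡ 3 ≠ 0 (mod 7), P does NOT lie on the curve.


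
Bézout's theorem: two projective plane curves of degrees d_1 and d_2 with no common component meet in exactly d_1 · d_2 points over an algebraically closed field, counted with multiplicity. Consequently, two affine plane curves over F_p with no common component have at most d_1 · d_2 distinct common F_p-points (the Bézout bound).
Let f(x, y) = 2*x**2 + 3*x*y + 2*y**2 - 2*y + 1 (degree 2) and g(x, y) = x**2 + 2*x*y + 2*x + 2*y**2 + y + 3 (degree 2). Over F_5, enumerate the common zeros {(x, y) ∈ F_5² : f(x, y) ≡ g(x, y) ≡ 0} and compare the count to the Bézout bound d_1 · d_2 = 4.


Common zeros: {(4, 4)}; count = 1; Bézout bound = 4.

deg(f) = 2, deg(g) = 2, so Bézout bound = 4.
Scan x ∈ F_5. For each x, list the y ∈ F_5 with f(x, y) ≡ 0 and those with g(x, y) ≡ 0 (mod 5); the common zeros in that column are the intersection.
  x = 0: f ≡ 0 at y ∈ {2, 4}; g ≡ 0 at y ∈ ∅; common: ∅.
  x = 1: f ≡ 0 at y ∈ ∅; g ≡ 0 at y ∈ {2, 4}; common: ∅.
  x = 2: f ≡ 0 at y ∈ {1, 2}; g ≡ 0 at y ∈ ∅; common: ∅.
  x = 3: f ≡ 0 at y ∈ ∅; g ≡ 0 at y ∈ {2}; common: ∅.
  x = 4: f ≡ 0 at y ∈ {1, 4}; g ≡ 0 at y ∈ {4}; common: {4}.
Collecting: common zeros = {(4, 4)}, so the count is 1.
Comparison with the Bézout bound: 1 ≤ 4 = deg(f)·deg(g), as expected for curves with no common component (the affine F_5-count falls short of the bound because intersections may lie at infinity, over extension fields, or carry multiplicity).


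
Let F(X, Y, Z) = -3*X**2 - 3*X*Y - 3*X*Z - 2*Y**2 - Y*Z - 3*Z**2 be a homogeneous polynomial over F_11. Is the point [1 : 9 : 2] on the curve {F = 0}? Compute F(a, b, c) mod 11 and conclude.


F(1,9,2) ≡ 3 (mod 11); P is NOT on the curve.

Evaluate F(1, 9, 2) term-by-term (mod 11).
  -3*X**2 ↦ -3·1·1·1 = -3
  -3*X*Y ↦ -3·1·9·1 = -27
  -3*X*Z ↦ -3·1·1·2 = -6
  -2*Y**2 ↦ -2·1·81·1 = -162
  -Y*Z ↦ -1·1·9·2 = -18
  -3*Z**2 ↦ -3·1·1·4 = -12
Sum: F(1, 9, 2) = (-3) + (-27) + (-6) + (-162) + (-18) + (-12) = -228.
Reducing mod 11: -228 ≡ 3 (mod 11).
Since F(a, b, c) ≡ 3 ≠ 0 (mod 11), P does NOT lie on the curve.


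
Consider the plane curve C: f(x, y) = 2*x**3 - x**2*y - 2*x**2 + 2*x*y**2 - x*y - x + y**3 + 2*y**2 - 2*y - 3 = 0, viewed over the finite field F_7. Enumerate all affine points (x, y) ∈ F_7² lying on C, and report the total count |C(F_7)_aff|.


Affine F_7-points: {(0, 6), (2, 5), (3, 2), (4, 3), (5, 3), (6, 1)}; count = 6.

For each of the 49 pairs (x, y) ∈ F_7², evaluate f(x, y) mod 7. Record the zeros.
  x = 0: [0↦4, 1↦5, 2↦2, 3↦1, 4↦1, 5↦1, 6↦0]  zeros at y ∈ {6}
  x = 1: [0↦3, 1↦4, 2↦5, 3↦5, 4↦3, 5↦5, 6↦3]  zeros at y ∈ ∅
  x = 2: [0↦3, 1↦2, 2↦5, 3↦4, 4↦5, 5↦0, 6↦2]  zeros at y ∈ {5}
  x = 3: [0↦2, 1↦4, 2↦0, 3↦3, 4↦5, 5↦5, 6↦2]  zeros at y ∈ {2}
  x = 4: [0↦5, 1↦1, 2↦2, 3↦0, 4↦1, 5↦4, 6↦1]  zeros at y ∈ {3}
  x = 5: [0↦3, 1↦5, 2↦2, 3↦0, 4↦5, 5↦2, 6↦4]  zeros at y ∈ {3}
  x = 6: [0↦1, 1↦0, 2↦5, 3↦1, 4↦1, 5↦4, 6↦2]  zeros at y ∈ {1}
Collecting zeros: affine points = {(0, 6), (2, 5), (3, 2), (4, 3), (5, 3), (6, 1)}.
Total count |C(F_7)_aff| = 6.


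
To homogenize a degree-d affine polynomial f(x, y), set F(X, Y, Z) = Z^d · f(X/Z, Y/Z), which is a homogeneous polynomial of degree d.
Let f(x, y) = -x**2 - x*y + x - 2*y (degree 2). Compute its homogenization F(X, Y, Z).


F(X, Y, Z) = -X**2 - X*Y + X*Z - 2*Y*Z

deg(f) = 2.
Substitute x = X/Z, y = Y/Z into f, then multiply by Z^2.
  monomial -1·x^2·y^0 ↦ -1·X^2·Y^0·Z^0.
  monomial -1·x^1·y^1 ↦ -1·X^1·Y^1·Z^0.
  monomial 1·x^1·y^0 ↦ 1·X^1·Y^0·Z^1.
  monomial -2·x^0·y^1 ↦ -2·X^0·Y^1·Z^1.
Collecting: F(X, Y, Z) = -X**2 - X*Y + X*Z - 2*Y*Z.


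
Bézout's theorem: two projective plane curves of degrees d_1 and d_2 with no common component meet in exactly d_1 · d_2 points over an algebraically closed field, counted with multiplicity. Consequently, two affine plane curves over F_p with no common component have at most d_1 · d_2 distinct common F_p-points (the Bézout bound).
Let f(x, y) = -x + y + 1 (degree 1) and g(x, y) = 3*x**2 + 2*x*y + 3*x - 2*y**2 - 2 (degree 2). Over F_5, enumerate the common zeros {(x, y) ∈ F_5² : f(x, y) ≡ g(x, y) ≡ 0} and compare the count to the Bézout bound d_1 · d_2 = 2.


Common zeros: ∅; count = 0; Bézout bound = 2.

deg(f) = 1, deg(g) = 2, so Bézout bound = 2.
Scan x ∈ F_5. For each x, list the y ∈ F_5 with f(x, y) ≡ 0 and those with g(x, y) ≡ 0 (mod 5); the common zeros in that column are the intersection.
  x = 0: f ≡ 0 at y ∈ {4}; g ≡ 0 at y ∈ {2, 3}; common: ∅.
  x = 1: f ≡ 0 at y ∈ {0}; g ≡ 0 at y ∈ {2, 4}; common: ∅.
  x = 2: f ≡ 0 at y ∈ {1}; g ≡ 0 at y ∈ {3, 4}; common: ∅.
  x = 3: f ≡ 0 at y ∈ {2}; g ≡ 0 at y ∈ ∅; common: ∅.
  x = 4: f ≡ 0 at y ∈ {3}; g ≡ 0 at y ∈ ∅; common: ∅.
Collecting: common zeros = ∅, so the count is 0.
Comparison with the Bézout bound: 0 ≤ 2 = deg(f)·deg(g), as expected for curves with no common component (the affine F_5-count falls short of the bound because intersections may lie at infinity, over extension fields, or carry multiplicity).


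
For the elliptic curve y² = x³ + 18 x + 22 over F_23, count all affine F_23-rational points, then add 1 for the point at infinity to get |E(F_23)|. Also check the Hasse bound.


Affine points = {(1, 8), (1, 15), (6, 1), (6, 22), (7, 10), (7, 13), (9, 4), (9, 19), (10, 11), (10, 12), (16, 6), (16, 17), (19, 1), (19, 22), (21, 1), (21, 22), (22, 7), (22, 16)}; affine count = 18; |E(F_23)| = 19.

Discriminant check: Δ ∝ 4a³ + 27b² = 4·18³ + 27·22² = 4·5832 + 27·484 ≡ 10 (mod 23). Nonzero ⇒ E is nonsingular.
For each x ∈ F_23, compute rhs = x³ + 18·x + 22 mod 23, then count y ∈ F_23 with y² ≡ rhs.
  x = 0: rhs = 22, matching y values: none (0 points).
  x = 1: rhs = 18, matching y values: 8, 15 (2 points).
  x = 2: rhs = 20, matching y values: none (0 points).
  x = 3: rhs = 11, matching y values: none (0 points).
  x = 4: rhs = 20, matching y values: none (0 points).
  x = 5: rhs = 7, matching y values: none (0 points).
  x = 6: rhs = 1, matching y values: 1, 22 (2 points).
  x = 7: rhs = 8, matching y values: 10, 13 (2 points).
  x = 8: rhs = 11, matching y values: none (0 points).
  x = 9: rhs = 16, matching y values: 4, 19 (2 points).
  x = 10: rhs = 6, matching y values: 11, 12 (2 points).
  x = 11: rhs = 10, matching y values: none (0 points).
  x = 12: rhs = 11, matching y values: none (0 points).
  x = 13: rhs = 15, matching y values: none (0 points).
  x = 14: rhs = 5, matching y values: none (0 points).
  x = 15: rhs = 10, matching y values: none (0 points).
  x = 16: rhs = 13, matching y values: 6, 17 (2 points).
  x = 17: rhs = 20, matching y values: none (0 points).
  x = 18: rhs = 14, matching y values: none (0 points).
  x = 19: rhs = 1, matching y values: 1, 22 (2 points).
  x = 20: rhs = 10, matching y values: none (0 points).
  x = 21: rhs = 1, matching y values: 1, 22 (2 points).
  x = 22: rhs = 3, matching y values: 7, 16 (2 points).
Total affine count: 18.
Full point count |E(F_23)| = 18 + 1 = 19.
Hasse bound: |19 − (23+1)| = |-5| = 5 ≤ 2√23 ≈ 9.5917 ✓.


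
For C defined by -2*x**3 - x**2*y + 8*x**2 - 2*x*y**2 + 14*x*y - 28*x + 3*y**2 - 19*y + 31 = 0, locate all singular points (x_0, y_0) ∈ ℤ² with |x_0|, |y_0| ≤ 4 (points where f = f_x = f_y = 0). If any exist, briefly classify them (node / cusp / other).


Singular points: {(1, 3)}; classification: node.

Compute partial derivatives:
  f_x = -6*x**2 - 2*x*y + 16*x - 2*y**2 + 14*y - 28.
  f_y = -x**2 - 4*x*y + 14*x + 6*y - 19.
Scan x_0 ∈ {−4, ..., 4}. For each x_0, f_y(x_0, y) is a polynomial in y; find its integer roots y ∈ {−4, ..., 4}, then test f_x and f at those candidates.
  x = -4: f_y(-4, y) = 22*y - 91; no integer root y with |y| ≤ 4.
  x = -3: f_y(-3, y) = 18*y - 70; no integer root y with |y| ≤ 4.
  x = -2: f_y(-2, y) = 14*y - 51; no integer root y with |y| ≤ 4.
  x = -1: f_y(-1, y) = 10*y - 34; no integer root y with |y| ≤ 4.
  x = 0: f_y(0, y) = 6*y - 19; no integer root y with |y| ≤ 4.
  x = 1: f_y(1, y) = 2*y - 6; vanishes at y ∈ {3}. (1, 3): f_x = 0, f = 0 — SINGULAR.
  x = 2: f_y(2, y) = 5 - 2*y; no integer root y with |y| ≤ 4.
  x = 3: f_y(3, y) = 14 - 6*y; no integer root y with |y| ≤ 4.
  x = 4: f_y(4, y) = 21 - 10*y; no integer root y with |y| ≤ 4.
Only singular point on the grid: (1, 3).
Classify: substitute x = 1 + u, y = 3 + v and expand: f = -2*u**3 - u**2*v - u**2 - 2*u*v**2 + v**2.
No constant or linear terms (consistent with a singular point). Quadratic part: -u**2 + v**2. Cubic part: -2*u**3 - u**2*v - 2*u*v**2.
The quadratic part v**2 - u**2 = (v − u)(v + u) splits into two distinct linear factors, so there are two distinct tangent lines y − 3 = ±(x − 1) — this is a node (ordinary double point).
Classification: node.


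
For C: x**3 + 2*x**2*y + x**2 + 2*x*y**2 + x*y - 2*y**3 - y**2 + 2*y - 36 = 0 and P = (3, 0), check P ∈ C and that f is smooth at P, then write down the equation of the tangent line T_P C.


Tangent line at P: 33*x + 23*y - 99 = 0.

Step 1: f(3, 0) = 0, so P lies on C.
Step 2: partial derivatives
  f_x(x, y) = 3*x**2 + 4*x*y + 2*x + 2*y**2 + y, f_y(x, y) = 2*x**2 + 4*x*y + x - 6*y**2 - 2*y + 2.
  f_x(P) = 33, f_y(P) = 23 (gradient nonzero, so P is smooth).
Step 3: tangent line at P: 33·(x − 3) + 23·(y − 0) = 0.
Expanding: 33*x + 23*y - 99 = 0.


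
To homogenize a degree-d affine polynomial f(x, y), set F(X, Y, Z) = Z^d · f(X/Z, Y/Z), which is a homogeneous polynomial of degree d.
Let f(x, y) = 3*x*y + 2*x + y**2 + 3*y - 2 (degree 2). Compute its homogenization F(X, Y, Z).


F(X, Y, Z) = 3*X*Y + 2*X*Z + Y**2 + 3*Y*Z - 2*Z**2

deg(f) = 2.
Substitute x = X/Z, y = Y/Z into f, then multiply by Z^2.
  monomial 3·x^1·y^1 ↦ 3·X^1·Y^1·Z^0.
  monomial 2·x^1·y^0 ↦ 2·X^1·Y^0·Z^1.
  monomial 1·x^0·y^2 ↦ 1·X^0·Y^2·Z^0.
  monomial 3·x^0·y^1 ↦ 3·X^0·Y^1·Z^1.
  monomial -2·x^0·y^0 ↦ -2·X^0·Y^0·Z^2.
Collecting: F(X, Y, Z) = 3*X*Y + 2*X*Z + Y**2 + 3*Y*Z - 2*Z**2.


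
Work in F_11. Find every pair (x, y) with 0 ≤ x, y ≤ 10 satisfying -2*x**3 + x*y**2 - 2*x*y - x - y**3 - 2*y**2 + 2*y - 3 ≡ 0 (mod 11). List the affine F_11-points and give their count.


Affine F_11-points: {(0, 8), (2, 2), (3, 6), (5, 1), (6, 3), (7, 1), (10, 0), (10, 1), (10, 7)}; count = 9.

For each of the 121 pairs (x, y) ∈ F_11², evaluate f(x, y) mod 11. Record the zeros.
  x = 0: [0↦8, 1↦7, 2↦7, 3↦2, 4↦8, 5↦8, 6↦7, 7↦10, 8↦0, 9↦4, 10↦5]  zeros at y ∈ {8}
  x = 1: [0↦5, 1↦3, 2↦4, 3↦2, 4↦2, 5↦9, 6↦6, 7↦9, 8↦1, 9↦9, 10↦5]  zeros at y ∈ ∅
  x = 2: [0↦1, 1↦9, 2↦0, 3↦1, 4↦6, 5↦9, 6↦4, 7↦7, 8↦1, 9↦2, 10↦4]  zeros at y ∈ {2}
  x = 3: [0↦6, 1↦2, 2↦5, 3↦9, 4↦8, 5↦7, 6↦0, 7↦3, 8↦10, 9↦4, 10↦1]  zeros at y ∈ {6}
  x = 4: [0↦8, 1↦3, 2↦7, 3↦3, 4↦7, 5↦2, 6↦4, 7↦7, 8↦5, 9↦3, 10↦6]  zeros at y ∈ ∅
  x = 5: [0↦6, 1↦0, 2↦5, 3↦4, 4↦2, 5↦4, 6↦4, 7↦7, 8↦7, 9↦9, 10↦7]  zeros at y ∈ {1}
  x = 6: [0↦10, 1↦3, 2↦9, 3↦0, 4↦3, 5↦1, 6↦10, 7↦2, 8↦4, 9↦10, 10↦3]  zeros at y ∈ {3}
  x = 7: [0↦8, 1↦0, 2↦7, 3↦1, 4↦9, 5↦3, 6↦10, 7↦2, 8↦6, 9↦5, 10↦4]  zeros at y ∈ {1}
  x = 8: [0↦10, 1↦1, 2↦9, 3↦6, 4↦8, 5↦9, 6↦3, 7↦6, 8↦1, 9↦4, 10↦9]  zeros at y ∈ ∅
  x = 9: [0↦4, 1↦5, 2↦3, 3↦3, 4↦10, 5↦7, 6↦10, 7↦2, 8↦10, 9↦6, 10↦6]  zeros at y ∈ ∅
  x = 10: [0↦0, 1↦0, 2↦10, 3↦2, 4↦3, 5↦7, 6↦8, 7↦0, 8↦10, 9↦10, 10↦5]  zeros at y ∈ {0, 1, 7}
Collecting zeros: affine points = {(0, 8), (2, 2), (3, 6), (5, 1), (6, 3), (7, 1), (10, 0), (10, 1), (10, 7)}.
Total count |C(F_11)_aff| = 9.


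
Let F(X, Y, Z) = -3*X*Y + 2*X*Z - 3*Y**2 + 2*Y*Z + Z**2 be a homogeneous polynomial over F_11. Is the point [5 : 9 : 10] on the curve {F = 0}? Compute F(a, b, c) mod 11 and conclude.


F(5,9,10) ≡ 2 (mod 11); P is NOT on the curve.

Evaluate F(5, 9, 10) term-by-term (mod 11).
  -3*X*Y ↦ -3·5·9·1 = -135
  2*X*Z ↦ 2·5·1·10 = 100
  -3*Y**2 ↦ -3·1·81·1 = -243
  2*Y*Z ↦ 2·1·9·10 = 180
  Z**2 ↦ 1·1·1·100 = 100
Sum: F(5, 9, 10) = (-135) + (100) + (-243) + (180) + (100) = 2.
Reducing mod 11: 2 ≡ 2 (mod 11).
Since F(a, b, c) ≡ 2 ≠ 0 (mod 11), P does NOT lie on the curve.
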